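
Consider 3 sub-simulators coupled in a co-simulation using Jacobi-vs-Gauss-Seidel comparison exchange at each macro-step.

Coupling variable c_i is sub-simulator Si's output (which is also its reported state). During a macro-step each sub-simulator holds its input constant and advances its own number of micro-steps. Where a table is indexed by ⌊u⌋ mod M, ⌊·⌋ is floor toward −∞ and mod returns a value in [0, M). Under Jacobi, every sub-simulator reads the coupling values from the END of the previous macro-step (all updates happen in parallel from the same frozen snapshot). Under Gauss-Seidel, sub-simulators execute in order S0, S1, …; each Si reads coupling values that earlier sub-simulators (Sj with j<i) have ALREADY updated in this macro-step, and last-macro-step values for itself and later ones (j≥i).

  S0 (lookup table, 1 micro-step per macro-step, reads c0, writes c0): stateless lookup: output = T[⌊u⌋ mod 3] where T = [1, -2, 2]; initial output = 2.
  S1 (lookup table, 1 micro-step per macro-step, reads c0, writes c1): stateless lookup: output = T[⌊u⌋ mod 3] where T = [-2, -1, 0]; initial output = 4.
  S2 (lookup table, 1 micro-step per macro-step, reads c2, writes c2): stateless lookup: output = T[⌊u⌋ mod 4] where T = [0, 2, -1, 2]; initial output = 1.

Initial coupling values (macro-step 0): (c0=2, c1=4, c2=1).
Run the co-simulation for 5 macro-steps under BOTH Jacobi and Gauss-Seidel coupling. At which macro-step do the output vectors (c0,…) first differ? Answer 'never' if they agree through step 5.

first divergence at macro-step: never

[Jacobi] macro 1: S0 reads c0=2 → after 1×micro: 2; S1 reads c0=2 → after 1×micro: 0; S2 reads c2=1 → after 1×micro: 2 ⇒ (c0=2, c1=0, c2=2)
[Jacobi] macro 2: S0 reads c0=2 → after 1×micro: 2; S1 reads c0=2 → after 1×micro: 0; S2 reads c2=2 → after 1×micro: -1 ⇒ (c0=2, c1=0, c2=-1)
[Jacobi] macro 3: S0 reads c0=2 → after 1×micro: 2; S1 reads c0=2 → after 1×micro: 0; S2 reads c2=-1 → after 1×micro: 2 ⇒ (c0=2, c1=0, c2=2)
[Jacobi] macro 4: S0 reads c0=2 → after 1×micro: 2; S1 reads c0=2 → after 1×micro: 0; S2 reads c2=2 → after 1×micro: -1 ⇒ (c0=2, c1=0, c2=-1)
[Jacobi] macro 5: S0 reads c0=2 → after 1×micro: 2; S1 reads c0=2 → after 1×micro: 0; S2 reads c2=-1 → after 1×micro: 2 ⇒ (c0=2, c1=0, c2=2)
[Gauss-Seidel] macro 1: S0 reads c0=2 → after 1×micro: 2; S1 reads c0=2 → after 1×micro: 0; S2 reads c2=1 → after 1×micro: 2 ⇒ (c0=2, c1=0, c2=2)
[Gauss-Seidel] macro 2: S0 reads c0=2 → after 1×micro: 2; S1 reads c0=2 → after 1×micro: 0; S2 reads c2=2 → after 1×micro: -1 ⇒ (c0=2, c1=0, c2=-1)
[Gauss-Seidel] macro 3: S0 reads c0=2 → after 1×micro: 2; S1 reads c0=2 → after 1×micro: 0; S2 reads c2=-1 → after 1×micro: 2 ⇒ (c0=2, c1=0, c2=2)
[Gauss-Seidel] macro 4: S0 reads c0=2 → after 1×micro: 2; S1 reads c0=2 → after 1×micro: 0; S2 reads c2=2 → after 1×micro: -1 ⇒ (c0=2, c1=0, c2=-1)
[Gauss-Seidel] macro 5: S0 reads c0=2 → after 1×micro: 2; S1 reads c0=2 → after 1×micro: 0; S2 reads c2=-1 → after 1×micro: 2 ⇒ (c0=2, c1=0, c2=2)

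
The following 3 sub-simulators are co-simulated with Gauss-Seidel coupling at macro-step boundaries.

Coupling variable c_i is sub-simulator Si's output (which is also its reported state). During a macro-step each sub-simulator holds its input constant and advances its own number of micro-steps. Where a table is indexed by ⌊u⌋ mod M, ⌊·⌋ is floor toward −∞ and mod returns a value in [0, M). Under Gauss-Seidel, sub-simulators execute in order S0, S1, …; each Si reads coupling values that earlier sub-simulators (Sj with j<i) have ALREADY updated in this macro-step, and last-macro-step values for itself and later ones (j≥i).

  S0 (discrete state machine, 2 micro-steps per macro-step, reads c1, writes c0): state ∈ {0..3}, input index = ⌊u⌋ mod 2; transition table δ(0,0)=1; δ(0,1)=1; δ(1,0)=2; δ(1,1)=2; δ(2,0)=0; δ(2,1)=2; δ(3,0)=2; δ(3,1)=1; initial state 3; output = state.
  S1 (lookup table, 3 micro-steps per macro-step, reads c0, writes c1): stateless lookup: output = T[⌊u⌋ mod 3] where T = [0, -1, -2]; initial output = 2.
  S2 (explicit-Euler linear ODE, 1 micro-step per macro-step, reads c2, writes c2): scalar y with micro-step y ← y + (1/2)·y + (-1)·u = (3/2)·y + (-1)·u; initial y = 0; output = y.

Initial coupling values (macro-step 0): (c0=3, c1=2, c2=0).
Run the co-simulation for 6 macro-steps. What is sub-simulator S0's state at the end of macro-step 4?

macro 1: S0 reads c1=2 → after 2×micro: 0; S1 reads c0=0 → after 3×micro: 0; S2 reads c2=0 → after 1×micro: 0 ⇒ (c0=0, c1=0, c2=0)
macro 2: S0 reads c1=0 → after 2×micro: 2; S1 reads c0=2 → after 3×micro: -2; S2 reads c2=0 → after 1×micro: 0 ⇒ (c0=2, c1=-2, c2=0)
macro 3: S0 reads c1=-2 → after 2×micro: 1; S1 reads c0=1 → after 3×micro: -1; S2 reads c2=0 → after 1×micro: 0 ⇒ (c0=1, c1=-1, c2=0)
macro 4: S0 reads c1=-1 → after 2×micro: 2; S1 reads c0=2 → after 3×micro: -2; S2 reads c2=0 → after 1×micro: 0 ⇒ (c0=2, c1=-2, c2=0)
macro 5: S0 reads c1=-2 → after 2×micro: 1; S1 reads c0=1 → after 3×micro: -1; S2 reads c2=0 → after 1×micro: 0 ⇒ (c0=1, c1=-1, c2=0)
macro 6: S0 reads c1=-1 → after 2×micro: 2; S1 reads c0=2 → after 3×micro: -2; S2 reads c2=0 → after 1×micro: 0 ⇒ (c0=2, c1=-2, c2=0)

S0 state at macro-step 4 = 2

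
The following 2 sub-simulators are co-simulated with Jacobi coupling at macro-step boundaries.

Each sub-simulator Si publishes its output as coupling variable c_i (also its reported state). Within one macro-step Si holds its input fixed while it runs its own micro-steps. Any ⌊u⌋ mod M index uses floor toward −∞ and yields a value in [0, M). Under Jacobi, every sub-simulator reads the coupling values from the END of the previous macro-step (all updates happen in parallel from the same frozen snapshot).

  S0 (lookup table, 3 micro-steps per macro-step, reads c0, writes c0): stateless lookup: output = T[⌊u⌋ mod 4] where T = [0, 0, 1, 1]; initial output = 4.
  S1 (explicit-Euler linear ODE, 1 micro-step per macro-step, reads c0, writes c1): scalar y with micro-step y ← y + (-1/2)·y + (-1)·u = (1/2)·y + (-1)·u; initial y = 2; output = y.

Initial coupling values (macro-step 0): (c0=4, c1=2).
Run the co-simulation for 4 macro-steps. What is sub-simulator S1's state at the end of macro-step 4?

macro 1: S0 reads c0=4 → after 3×micro: 0; S1 reads c0=4 → after 1×micro: -3 ⇒ (c0=0, c1=-3)
macro 2: S0 reads c0=0 → after 3×micro: 0; S1 reads c0=0 → after 1×micro: -3/2 ⇒ (c0=0, c1=-3/2)
macro 3: S0 reads c0=0 → after 3×micro: 0; S1 reads c0=0 → after 1×micro: -3/4 ⇒ (c0=0, c1=-3/4)
macro 4: S0 reads c0=0 → after 3×micro: 0; S1 reads c0=0 → after 1×micro: -3/8 ⇒ (c0=0, c1=-3/8)

S1 state at macro-step 4 = -3/8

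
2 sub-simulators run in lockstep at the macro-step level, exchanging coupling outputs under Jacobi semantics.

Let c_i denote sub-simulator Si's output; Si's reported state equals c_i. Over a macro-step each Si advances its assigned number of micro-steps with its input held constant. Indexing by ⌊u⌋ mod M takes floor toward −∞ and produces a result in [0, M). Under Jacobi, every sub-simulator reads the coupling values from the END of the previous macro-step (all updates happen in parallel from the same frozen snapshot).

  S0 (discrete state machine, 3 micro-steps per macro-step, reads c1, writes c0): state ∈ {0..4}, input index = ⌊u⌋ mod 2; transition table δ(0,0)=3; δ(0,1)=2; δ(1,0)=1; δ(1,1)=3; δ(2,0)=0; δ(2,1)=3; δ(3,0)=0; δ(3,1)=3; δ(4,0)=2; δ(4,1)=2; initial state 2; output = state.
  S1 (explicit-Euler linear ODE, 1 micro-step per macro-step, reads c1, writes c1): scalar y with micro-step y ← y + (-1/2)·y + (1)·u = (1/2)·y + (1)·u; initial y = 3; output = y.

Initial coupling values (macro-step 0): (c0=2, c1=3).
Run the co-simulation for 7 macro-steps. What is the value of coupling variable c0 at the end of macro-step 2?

macro 1: S0 reads c1=3 → after 3×micro: 3; S1 reads c1=3 → after 1×micro: 9/2 ⇒ (c0=3, c1=9/2)
macro 2: S0 reads c1=9/2 → after 3×micro: 0; S1 reads c1=9/2 → after 1×micro: 27/4 ⇒ (c0=0, c1=27/4)
macro 3: S0 reads c1=27/4 → after 3×micro: 3; S1 reads c1=27/4 → after 1×micro: 81/8 ⇒ (c0=3, c1=81/8)
macro 4: S0 reads c1=81/8 → after 3×micro: 0; S1 reads c1=81/8 → after 1×micro: 243/16 ⇒ (c0=0, c1=243/16)
macro 5: S0 reads c1=243/16 → after 3×micro: 3; S1 reads c1=243/16 → after 1×micro: 729/32 ⇒ (c0=3, c1=729/32)
macro 6: S0 reads c1=729/32 → after 3×micro: 0; S1 reads c1=729/32 → after 1×micro: 2187/64 ⇒ (c0=0, c1=2187/64)
macro 7: S0 reads c1=2187/64 → after 3×micro: 3; S1 reads c1=2187/64 → after 1×micro: 6561/128 ⇒ (c0=3, c1=6561/128)

c0 at macro-step 2 = 0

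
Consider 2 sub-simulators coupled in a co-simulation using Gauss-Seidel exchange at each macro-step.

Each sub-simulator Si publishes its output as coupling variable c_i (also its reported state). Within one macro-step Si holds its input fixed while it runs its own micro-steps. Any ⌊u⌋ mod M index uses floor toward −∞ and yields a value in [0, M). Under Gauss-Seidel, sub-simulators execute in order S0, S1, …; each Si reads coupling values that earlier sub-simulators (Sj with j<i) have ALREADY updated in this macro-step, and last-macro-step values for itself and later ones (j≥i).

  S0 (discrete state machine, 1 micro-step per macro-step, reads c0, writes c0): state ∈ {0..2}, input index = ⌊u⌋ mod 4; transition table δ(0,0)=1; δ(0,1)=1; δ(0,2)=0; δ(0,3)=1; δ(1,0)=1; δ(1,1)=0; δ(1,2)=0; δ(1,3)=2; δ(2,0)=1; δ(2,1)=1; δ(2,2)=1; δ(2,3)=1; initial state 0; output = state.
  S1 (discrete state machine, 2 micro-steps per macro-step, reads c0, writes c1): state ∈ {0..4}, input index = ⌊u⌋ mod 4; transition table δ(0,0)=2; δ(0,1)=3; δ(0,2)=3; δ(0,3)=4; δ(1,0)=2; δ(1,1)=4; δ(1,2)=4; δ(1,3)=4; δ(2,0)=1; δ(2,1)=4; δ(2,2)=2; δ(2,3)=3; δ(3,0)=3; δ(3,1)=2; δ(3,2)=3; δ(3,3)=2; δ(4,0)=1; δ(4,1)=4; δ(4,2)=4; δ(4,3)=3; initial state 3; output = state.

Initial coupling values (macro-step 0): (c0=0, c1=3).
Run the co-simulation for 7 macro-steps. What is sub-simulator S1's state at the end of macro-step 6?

macro 1: S0 reads c0=0 → after 1×micro: 1; S1 reads c0=1 → after 2×micro: 4 ⇒ (c0=1, c1=4)
macro 2: S0 reads c0=1 → after 1×micro: 0; S1 reads c0=0 → after 2×micro: 2 ⇒ (c0=0, c1=2)
macro 3: S0 reads c0=0 → after 1×micro: 1; S1 reads c0=1 → after 2×micro: 4 ⇒ (c0=1, c1=4)
macro 4: S0 reads c0=1 → after 1×micro: 0; S1 reads c0=0 → after 2×micro: 2 ⇒ (c0=0, c1=2)
macro 5: S0 reads c0=0 → after 1×micro: 1; S1 reads c0=1 → after 2×micro: 4 ⇒ (c0=1, c1=4)
macro 6: S0 reads c0=1 → after 1×micro: 0; S1 reads c0=0 → after 2×micro: 2 ⇒ (c0=0, c1=2)
macro 7: S0 reads c0=0 → after 1×micro: 1; S1 reads c0=1 → after 2×micro: 4 ⇒ (c0=1, c1=4)

S1 state at macro-step 6 = 2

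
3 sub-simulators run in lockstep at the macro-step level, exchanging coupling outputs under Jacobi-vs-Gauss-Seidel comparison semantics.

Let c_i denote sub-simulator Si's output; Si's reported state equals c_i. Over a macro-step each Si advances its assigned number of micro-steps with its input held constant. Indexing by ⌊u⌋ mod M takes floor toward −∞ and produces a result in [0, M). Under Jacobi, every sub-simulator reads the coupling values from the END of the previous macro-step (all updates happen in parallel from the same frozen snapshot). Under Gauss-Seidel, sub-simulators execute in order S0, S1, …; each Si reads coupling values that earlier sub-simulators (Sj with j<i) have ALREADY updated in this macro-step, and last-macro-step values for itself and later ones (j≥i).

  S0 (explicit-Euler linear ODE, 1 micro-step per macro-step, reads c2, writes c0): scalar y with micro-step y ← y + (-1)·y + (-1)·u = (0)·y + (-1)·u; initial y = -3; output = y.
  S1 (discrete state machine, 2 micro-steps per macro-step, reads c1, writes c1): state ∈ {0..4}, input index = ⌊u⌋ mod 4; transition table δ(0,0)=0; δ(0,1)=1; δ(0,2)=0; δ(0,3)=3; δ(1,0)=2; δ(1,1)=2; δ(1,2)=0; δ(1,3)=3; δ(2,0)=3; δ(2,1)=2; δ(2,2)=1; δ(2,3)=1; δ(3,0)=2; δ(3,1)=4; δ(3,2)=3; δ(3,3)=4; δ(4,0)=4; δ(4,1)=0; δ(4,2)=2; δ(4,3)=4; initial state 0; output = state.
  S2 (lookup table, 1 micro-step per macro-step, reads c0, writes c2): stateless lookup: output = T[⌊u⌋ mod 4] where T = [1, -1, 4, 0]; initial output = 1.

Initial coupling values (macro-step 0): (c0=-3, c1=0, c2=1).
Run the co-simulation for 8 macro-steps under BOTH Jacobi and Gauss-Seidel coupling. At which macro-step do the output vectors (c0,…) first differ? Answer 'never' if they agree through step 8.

first divergence at macro-step: 1

[Jacobi] macro 1: S0 reads c2=1 → after 1×micro: -1; S1 reads c1=0 → after 2×micro: 0; S2 reads c0=-3 → after 1×micro: -1 ⇒ (c0=-1, c1=0, c2=-1)
[Jacobi] macro 2: S0 reads c2=-1 → after 1×micro: 1; S1 reads c1=0 → after 2×micro: 0; S2 reads c0=-1 → after 1×micro: 0 ⇒ (c0=1, c1=0, c2=0)
[Jacobi] macro 3: S0 reads c2=0 → after 1×micro: 0; S1 reads c1=0 → after 2×micro: 0; S2 reads c0=1 → after 1×micro: -1 ⇒ (c0=0, c1=0, c2=-1)
[Jacobi] macro 4: S0 reads c2=-1 → after 1×micro: 1; S1 reads c1=0 → after 2×micro: 0; S2 reads c0=0 → after 1×micro: 1 ⇒ (c0=1, c1=0, c2=1)
[Jacobi] macro 5: S0 reads c2=1 → after 1×micro: -1; S1 reads c1=0 → after 2×micro: 0; S2 reads c0=1 → after 1×micro: -1 ⇒ (c0=-1, c1=0, c2=-1)
[Jacobi] macro 6: S0 reads c2=-1 → after 1×micro: 1; S1 reads c1=0 → after 2×micro: 0; S2 reads c0=-1 → after 1×micro: 0 ⇒ (c0=1, c1=0, c2=0)
[Jacobi] macro 7: S0 reads c2=0 → after 1×micro: 0; S1 reads c1=0 → after 2×micro: 0; S2 reads c0=1 → after 1×micro: -1 ⇒ (c0=0, c1=0, c2=-1)
[Jacobi] macro 8: S0 reads c2=-1 → after 1×micro: 1; S1 reads c1=0 → after 2×micro: 0; S2 reads c0=0 → after 1×micro: 1 ⇒ (c0=1, c1=0, c2=1)
[Gauss-Seidel] macro 1: S0 reads c2=1 → after 1×micro: -1; S1 reads c1=0 → after 2×micro: 0; S2 reads c0=-1 → after 1×micro: 0 ⇒ (c0=-1, c1=0, c2=0)
[Gauss-Seidel] macro 2: S0 reads c2=0 → after 1×micro: 0; S1 reads c1=0 → after 2×micro: 0; S2 reads c0=0 → after 1×micro: 1 ⇒ (c0=0, c1=0, c2=1)
[Gauss-Seidel] macro 3: S0 reads c2=1 → after 1×micro: -1; S1 reads c1=0 → after 2×micro: 0; S2 reads c0=-1 → after 1×micro: 0 ⇒ (c0=-1, c1=0, c2=0)
[Gauss-Seidel] macro 4: S0 reads c2=0 → after 1×micro: 0; S1 reads c1=0 → after 2×micro: 0; S2 reads c0=0 → after 1×micro: 1 ⇒ (c0=0, c1=0, c2=1)
[Gauss-Seidel] macro 5: S0 reads c2=1 → after 1×micro: -1; S1 reads c1=0 → after 2×micro: 0; S2 reads c0=-1 → after 1×micro: 0 ⇒ (c0=-1, c1=0, c2=0)
[Gauss-Seidel] macro 6: S0 reads c2=0 → after 1×micro: 0; S1 reads c1=0 → after 2×micro: 0; S2 reads c0=0 → after 1×micro: 1 ⇒ (c0=0, c1=0, c2=1)
[Gauss-Seidel] macro 7: S0 reads c2=1 → after 1×micro: -1; S1 reads c1=0 → after 2×micro: 0; S2 reads c0=-1 → after 1×micro: 0 ⇒ (c0=-1, c1=0, c2=0)
[Gauss-Seidel] macro 8: S0 reads c2=0 → after 1×micro: 0; S1 reads c1=0 → after 2×micro: 0; S2 reads c0=0 → after 1×micro: 1 ⇒ (c0=0, c1=0, c2=1)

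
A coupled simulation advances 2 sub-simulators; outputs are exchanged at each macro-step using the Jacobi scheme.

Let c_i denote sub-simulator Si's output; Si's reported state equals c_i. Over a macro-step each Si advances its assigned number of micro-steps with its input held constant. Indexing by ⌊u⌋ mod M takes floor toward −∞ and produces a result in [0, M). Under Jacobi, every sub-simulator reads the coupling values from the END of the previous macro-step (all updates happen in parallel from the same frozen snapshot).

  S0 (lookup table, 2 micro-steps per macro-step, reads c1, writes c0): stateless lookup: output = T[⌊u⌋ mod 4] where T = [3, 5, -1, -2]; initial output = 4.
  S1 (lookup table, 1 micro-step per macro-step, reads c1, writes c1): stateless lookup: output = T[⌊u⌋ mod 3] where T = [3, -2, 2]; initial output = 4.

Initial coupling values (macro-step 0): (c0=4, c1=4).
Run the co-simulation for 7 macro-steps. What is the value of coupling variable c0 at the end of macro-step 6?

c0 at macro-step 6 = -1

macro 1: S0 reads c1=4 → after 2×micro: 3; S1 reads c1=4 → after 1×micro: -2 ⇒ (c0=3, c1=-2)
macro 2: S0 reads c1=-2 → after 2×micro: -1; S1 reads c1=-2 → after 1×micro: -2 ⇒ (c0=-1, c1=-2)
macro 3: S0 reads c1=-2 → after 2×micro: -1; S1 reads c1=-2 → after 1×micro: -2 ⇒ (c0=-1, c1=-2)
macro 4: S0 reads c1=-2 → after 2×micro: -1; S1 reads c1=-2 → after 1×micro: -2 ⇒ (c0=-1, c1=-2)
macro 5: S0 reads c1=-2 → after 2×micro: -1; S1 reads c1=-2 → after 1×micro: -2 ⇒ (c0=-1, c1=-2)
macro 6: S0 reads c1=-2 → after 2×micro: -1; S1 reads c1=-2 → after 1×micro: -2 ⇒ (c0=-1, c1=-2)
macro 7: S0 reads c1=-2 → after 2×micro: -1; S1 reads c1=-2 → after 1×micro: -2 ⇒ (c0=-1, c1=-2)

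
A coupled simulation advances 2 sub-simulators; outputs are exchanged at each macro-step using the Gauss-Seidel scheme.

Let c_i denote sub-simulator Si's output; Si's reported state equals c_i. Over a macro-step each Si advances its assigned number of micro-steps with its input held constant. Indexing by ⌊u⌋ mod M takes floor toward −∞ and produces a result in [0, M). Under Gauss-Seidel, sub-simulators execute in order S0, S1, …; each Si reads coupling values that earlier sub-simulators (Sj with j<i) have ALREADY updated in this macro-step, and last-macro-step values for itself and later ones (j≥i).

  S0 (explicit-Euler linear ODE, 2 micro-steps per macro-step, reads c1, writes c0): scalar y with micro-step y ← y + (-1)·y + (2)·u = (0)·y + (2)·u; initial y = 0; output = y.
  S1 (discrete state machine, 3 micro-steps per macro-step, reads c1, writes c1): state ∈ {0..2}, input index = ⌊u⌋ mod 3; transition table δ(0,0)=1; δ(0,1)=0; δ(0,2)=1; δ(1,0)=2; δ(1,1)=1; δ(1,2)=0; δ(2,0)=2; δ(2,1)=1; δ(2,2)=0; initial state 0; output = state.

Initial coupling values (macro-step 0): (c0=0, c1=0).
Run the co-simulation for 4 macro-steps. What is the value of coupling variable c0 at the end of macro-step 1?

macro 1: S0 reads c1=0 → after 2×micro: 0; S1 reads c1=0 → after 3×micro: 2 ⇒ (c0=0, c1=2)
macro 2: S0 reads c1=2 → after 2×micro: 4; S1 reads c1=2 → after 3×micro: 0 ⇒ (c0=4, c1=0)
macro 3: S0 reads c1=0 → after 2×micro: 0; S1 reads c1=0 → after 3×micro: 2 ⇒ (c0=0, c1=2)
macro 4: S0 reads c1=2 → after 2×micro: 4; S1 reads c1=2 → after 3×micro: 0 ⇒ (c0=4, c1=0)

c0 at macro-step 1 = 0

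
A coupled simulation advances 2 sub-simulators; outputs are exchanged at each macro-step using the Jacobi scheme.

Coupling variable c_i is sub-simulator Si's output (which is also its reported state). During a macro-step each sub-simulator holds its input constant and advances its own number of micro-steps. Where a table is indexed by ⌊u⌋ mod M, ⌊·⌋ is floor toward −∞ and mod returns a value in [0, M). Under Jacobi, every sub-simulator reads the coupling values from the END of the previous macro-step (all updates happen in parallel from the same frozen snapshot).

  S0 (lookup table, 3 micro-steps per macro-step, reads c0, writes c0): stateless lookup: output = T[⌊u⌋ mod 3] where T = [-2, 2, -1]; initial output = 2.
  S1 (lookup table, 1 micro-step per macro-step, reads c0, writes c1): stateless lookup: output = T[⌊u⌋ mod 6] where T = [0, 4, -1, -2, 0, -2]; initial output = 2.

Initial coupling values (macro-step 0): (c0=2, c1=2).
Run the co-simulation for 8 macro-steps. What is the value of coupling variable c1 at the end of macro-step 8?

c1 at macro-step 8 = -2

macro 1: S0 reads c0=2 → after 3×micro: -1; S1 reads c0=2 → after 1×micro: -1 ⇒ (c0=-1, c1=-1)
macro 2: S0 reads c0=-1 → after 3×micro: -1; S1 reads c0=-1 → after 1×micro: -2 ⇒ (c0=-1, c1=-2)
macro 3: S0 reads c0=-1 → after 3×micro: -1; S1 reads c0=-1 → after 1×micro: -2 ⇒ (c0=-1, c1=-2)
macro 4: S0 reads c0=-1 → after 3×micro: -1; S1 reads c0=-1 → after 1×micro: -2 ⇒ (c0=-1, c1=-2)
macro 5: S0 reads c0=-1 → after 3×micro: -1; S1 reads c0=-1 → after 1×micro: -2 ⇒ (c0=-1, c1=-2)
macro 6: S0 reads c0=-1 → after 3×micro: -1; S1 reads c0=-1 → after 1×micro: -2 ⇒ (c0=-1, c1=-2)
macro 7: S0 reads c0=-1 → after 3×micro: -1; S1 reads c0=-1 → after 1×micro: -2 ⇒ (c0=-1, c1=-2)
macro 8: S0 reads c0=-1 → after 3×micro: -1; S1 reads c0=-1 → after 1×micro: -2 ⇒ (c0=-1, c1=-2)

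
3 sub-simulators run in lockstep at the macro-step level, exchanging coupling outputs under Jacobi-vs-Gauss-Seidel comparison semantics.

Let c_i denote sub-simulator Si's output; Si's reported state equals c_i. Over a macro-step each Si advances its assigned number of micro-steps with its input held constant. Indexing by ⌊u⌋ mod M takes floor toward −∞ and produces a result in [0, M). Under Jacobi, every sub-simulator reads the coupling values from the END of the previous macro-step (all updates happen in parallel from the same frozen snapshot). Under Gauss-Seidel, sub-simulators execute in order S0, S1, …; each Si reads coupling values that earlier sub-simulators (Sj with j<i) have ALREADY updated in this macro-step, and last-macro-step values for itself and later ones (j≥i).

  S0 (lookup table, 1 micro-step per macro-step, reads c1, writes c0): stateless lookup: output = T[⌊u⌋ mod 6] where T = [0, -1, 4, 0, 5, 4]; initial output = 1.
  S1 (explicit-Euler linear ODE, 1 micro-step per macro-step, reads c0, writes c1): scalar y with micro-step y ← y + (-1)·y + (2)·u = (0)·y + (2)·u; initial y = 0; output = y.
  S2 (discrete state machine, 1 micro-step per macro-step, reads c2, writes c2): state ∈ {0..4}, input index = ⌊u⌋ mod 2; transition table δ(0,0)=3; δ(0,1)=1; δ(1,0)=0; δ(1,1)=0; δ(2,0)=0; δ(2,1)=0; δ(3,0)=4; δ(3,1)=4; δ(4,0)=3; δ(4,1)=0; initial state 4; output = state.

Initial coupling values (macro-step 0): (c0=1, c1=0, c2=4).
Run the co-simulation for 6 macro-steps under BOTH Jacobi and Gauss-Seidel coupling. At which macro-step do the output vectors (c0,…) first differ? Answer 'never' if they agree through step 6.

[Jacobi] macro 1: S0 reads c1=0 → after 1×micro: 0; S1 reads c0=1 → after 1×micro: 2; S2 reads c2=4 → after 1×micro: 3 ⇒ (c0=0, c1=2, c2=3)
[Jacobi] macro 2: S0 reads c1=2 → after 1×micro: 4; S1 reads c0=0 → after 1×micro: 0; S2 reads c2=3 → after 1×micro: 4 ⇒ (c0=4, c1=0, c2=4)
[Jacobi] macro 3: S0 reads c1=0 → after 1×micro: 0; S1 reads c0=4 → after 1×micro: 8; S2 reads c2=4 → after 1×micro: 3 ⇒ (c0=0, c1=8, c2=3)
[Jacobi] macro 4: S0 reads c1=8 → after 1×micro: 4; S1 reads c0=0 → after 1×micro: 0; S2 reads c2=3 → after 1×micro: 4 ⇒ (c0=4, c1=0, c2=4)
[Jacobi] macro 5: S0 reads c1=0 → after 1×micro: 0; S1 reads c0=4 → after 1×micro: 8; S2 reads c2=4 → after 1×micro: 3 ⇒ (c0=0, c1=8, c2=3)
[Jacobi] macro 6: S0 reads c1=8 → after 1×micro: 4; S1 reads c0=0 → after 1×micro: 0; S2 reads c2=3 → after 1×micro: 4 ⇒ (c0=4, c1=0, c2=4)
[Gauss-Seidel] macro 1: S0 reads c1=0 → after 1×micro: 0; S1 reads c0=0 → after 1×micro: 0; S2 reads c2=4 → after 1×micro: 3 ⇒ (c0=0, c1=0, c2=3)
[Gauss-Seidel] macro 2: S0 reads c1=0 → after 1×micro: 0; S1 reads c0=0 → after 1×micro: 0; S2 reads c2=3 → after 1×micro: 4 ⇒ (c0=0, c1=0, c2=4)
[Gauss-Seidel] macro 3: S0 reads c1=0 → after 1×micro: 0; S1 reads c0=0 → after 1×micro: 0; S2 reads c2=4 → after 1×micro: 3 ⇒ (c0=0, c1=0, c2=3)
[Gauss-Seidel] macro 4: S0 reads c1=0 → after 1×micro: 0; S1 reads c0=0 → after 1×micro: 0; S2 reads c2=3 → after 1×micro: 4 ⇒ (c0=0, c1=0, c2=4)
[Gauss-Seidel] macro 5: S0 reads c1=0 → after 1×micro: 0; S1 reads c0=0 → after 1×micro: 0; S2 reads c2=4 → after 1×micro: 3 ⇒ (c0=0, c1=0, c2=3)
[Gauss-Seidel] macro 6: S0 reads c1=0 → after 1×micro: 0; S1 reads c0=0 → after 1×micro: 0; S2 reads c2=3 → after 1×micro: 4 ⇒ (c0=0, c1=0, c2=4)

first divergence at macro-step: 1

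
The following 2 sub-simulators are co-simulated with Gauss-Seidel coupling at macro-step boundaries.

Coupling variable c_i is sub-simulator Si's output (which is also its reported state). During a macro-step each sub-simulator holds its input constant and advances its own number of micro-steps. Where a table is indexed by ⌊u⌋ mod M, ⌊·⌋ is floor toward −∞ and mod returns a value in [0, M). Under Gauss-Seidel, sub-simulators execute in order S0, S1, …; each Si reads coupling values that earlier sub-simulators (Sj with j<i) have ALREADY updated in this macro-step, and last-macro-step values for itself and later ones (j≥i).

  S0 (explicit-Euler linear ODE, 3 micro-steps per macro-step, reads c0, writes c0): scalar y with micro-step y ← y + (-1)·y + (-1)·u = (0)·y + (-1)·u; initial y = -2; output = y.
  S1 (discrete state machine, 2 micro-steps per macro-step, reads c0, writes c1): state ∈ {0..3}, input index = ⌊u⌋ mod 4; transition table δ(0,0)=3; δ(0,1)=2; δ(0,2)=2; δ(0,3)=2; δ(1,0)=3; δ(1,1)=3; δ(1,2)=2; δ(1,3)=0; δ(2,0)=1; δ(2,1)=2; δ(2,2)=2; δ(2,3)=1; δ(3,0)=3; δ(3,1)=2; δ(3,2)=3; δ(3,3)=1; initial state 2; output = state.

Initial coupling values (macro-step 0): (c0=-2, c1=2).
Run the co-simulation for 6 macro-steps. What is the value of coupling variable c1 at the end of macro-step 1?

macro 1: S0 reads c0=-2 → after 3×micro: 2; S1 reads c0=2 → after 2×micro: 2 ⇒ (c0=2, c1=2)
macro 2: S0 reads c0=2 → after 3×micro: -2; S1 reads c0=-2 → after 2×micro: 2 ⇒ (c0=-2, c1=2)
macro 3: S0 reads c0=-2 → after 3×micro: 2; S1 reads c0=2 → after 2×micro: 2 ⇒ (c0=2, c1=2)
macro 4: S0 reads c0=2 → after 3×micro: -2; S1 reads c0=-2 → after 2×micro: 2 ⇒ (c0=-2, c1=2)
macro 5: S0 reads c0=-2 → after 3×micro: 2; S1 reads c0=2 → after 2×micro: 2 ⇒ (c0=2, c1=2)
macro 6: S0 reads c0=2 → after 3×micro: -2; S1 reads c0=-2 → after 2×micro: 2 ⇒ (c0=-2, c1=2)

c1 at macro-step 1 = 2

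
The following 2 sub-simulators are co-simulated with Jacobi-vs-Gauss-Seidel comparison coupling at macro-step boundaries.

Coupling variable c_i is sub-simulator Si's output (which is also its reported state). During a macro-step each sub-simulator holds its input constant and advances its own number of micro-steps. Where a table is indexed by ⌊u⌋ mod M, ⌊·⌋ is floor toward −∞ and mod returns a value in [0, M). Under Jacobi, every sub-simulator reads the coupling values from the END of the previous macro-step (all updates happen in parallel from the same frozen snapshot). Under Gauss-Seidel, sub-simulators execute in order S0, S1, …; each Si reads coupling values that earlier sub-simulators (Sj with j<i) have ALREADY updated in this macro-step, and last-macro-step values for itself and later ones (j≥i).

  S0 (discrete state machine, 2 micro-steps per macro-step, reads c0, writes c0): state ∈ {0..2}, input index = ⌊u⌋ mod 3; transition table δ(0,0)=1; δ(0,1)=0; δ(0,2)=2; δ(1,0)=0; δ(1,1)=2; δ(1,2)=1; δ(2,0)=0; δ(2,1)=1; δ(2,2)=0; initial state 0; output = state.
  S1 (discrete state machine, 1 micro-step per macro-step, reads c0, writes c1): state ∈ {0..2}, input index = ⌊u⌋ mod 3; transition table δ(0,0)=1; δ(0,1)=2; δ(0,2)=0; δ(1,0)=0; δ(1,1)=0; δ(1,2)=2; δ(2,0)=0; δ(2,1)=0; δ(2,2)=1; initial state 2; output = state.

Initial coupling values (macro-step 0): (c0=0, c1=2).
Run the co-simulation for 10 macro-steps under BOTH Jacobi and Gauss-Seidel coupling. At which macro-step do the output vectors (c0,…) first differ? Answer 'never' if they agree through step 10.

[Jacobi] macro 1: S0 reads c0=0 → after 2×micro: 0; S1 reads c0=0 → after 1×micro: 0 ⇒ (c0=0, c1=0)
[Jacobi] macro 2: S0 reads c0=0 → after 2×micro: 0; S1 reads c0=0 → after 1×micro: 1 ⇒ (c0=0, c1=1)
[Jacobi] macro 3: S0 reads c0=0 → after 2×micro: 0; S1 reads c0=0 → after 1×micro: 0 ⇒ (c0=0, c1=0)
[Jacobi] macro 4: S0 reads c0=0 → after 2×micro: 0; S1 reads c0=0 → after 1×micro: 1 ⇒ (c0=0, c1=1)
[Jacobi] macro 5: S0 reads c0=0 → after 2×micro: 0; S1 reads c0=0 → after 1×micro: 0 ⇒ (c0=0, c1=0)
[Jacobi] macro 6: S0 reads c0=0 → after 2×micro: 0; S1 reads c0=0 → after 1×micro: 1 ⇒ (c0=0, c1=1)
[Jacobi] macro 7: S0 reads c0=0 → after 2×micro: 0; S1 reads c0=0 → after 1×micro: 0 ⇒ (c0=0, c1=0)
[Jacobi] macro 8: S0 reads c0=0 → after 2×micro: 0; S1 reads c0=0 → after 1×micro: 1 ⇒ (c0=0, c1=1)
[Jacobi] macro 9: S0 reads c0=0 → after 2×micro: 0; S1 reads c0=0 → after 1×micro: 0 ⇒ (c0=0, c1=0)
[Jacobi] macro 10: S0 reads c0=0 → after 2×micro: 0; S1 reads c0=0 → after 1×micro: 1 ⇒ (c0=0, c1=1)
[Gauss-Seidel] macro 1: S0 reads c0=0 → after 2×micro: 0; S1 reads c0=0 → after 1×micro: 0 ⇒ (c0=0, c1=0)
[Gauss-Seidel] macro 2: S0 reads c0=0 → after 2×micro: 0; S1 reads c0=0 → after 1×micro: 1 ⇒ (c0=0, c1=1)
[Gauss-Seidel] macro 3: S0 reads c0=0 → after 2×micro: 0; S1 reads c0=0 → after 1×micro: 0 ⇒ (c0=0, c1=0)
[Gauss-Seidel] macro 4: S0 reads c0=0 → after 2×micro: 0; S1 reads c0=0 → after 1×micro: 1 ⇒ (c0=0, c1=1)
[Gauss-Seidel] macro 5: S0 reads c0=0 → after 2×micro: 0; S1 reads c0=0 → after 1×micro: 0 ⇒ (c0=0, c1=0)
[Gauss-Seidel] macro 6: S0 reads c0=0 → after 2×micro: 0; S1 reads c0=0 → after 1×micro: 1 ⇒ (c0=0, c1=1)
[Gauss-Seidel] macro 7: S0 reads c0=0 → after 2×micro: 0; S1 reads c0=0 → after 1×micro: 0 ⇒ (c0=0, c1=0)
[Gauss-Seidel] macro 8: S0 reads c0=0 → after 2×micro: 0; S1 reads c0=0 → after 1×micro: 1 ⇒ (c0=0, c1=1)
[Gauss-Seidel] macro 9: S0 reads c0=0 → after 2×micro: 0; S1 reads c0=0 → after 1×micro: 0 ⇒ (c0=0, c1=0)
[Gauss-Seidel] macro 10: S0 reads c0=0 → after 2×micro: 0; S1 reads c0=0 → after 1×micro: 1 ⇒ (c0=0, c1=1)

first divergence at macro-step: never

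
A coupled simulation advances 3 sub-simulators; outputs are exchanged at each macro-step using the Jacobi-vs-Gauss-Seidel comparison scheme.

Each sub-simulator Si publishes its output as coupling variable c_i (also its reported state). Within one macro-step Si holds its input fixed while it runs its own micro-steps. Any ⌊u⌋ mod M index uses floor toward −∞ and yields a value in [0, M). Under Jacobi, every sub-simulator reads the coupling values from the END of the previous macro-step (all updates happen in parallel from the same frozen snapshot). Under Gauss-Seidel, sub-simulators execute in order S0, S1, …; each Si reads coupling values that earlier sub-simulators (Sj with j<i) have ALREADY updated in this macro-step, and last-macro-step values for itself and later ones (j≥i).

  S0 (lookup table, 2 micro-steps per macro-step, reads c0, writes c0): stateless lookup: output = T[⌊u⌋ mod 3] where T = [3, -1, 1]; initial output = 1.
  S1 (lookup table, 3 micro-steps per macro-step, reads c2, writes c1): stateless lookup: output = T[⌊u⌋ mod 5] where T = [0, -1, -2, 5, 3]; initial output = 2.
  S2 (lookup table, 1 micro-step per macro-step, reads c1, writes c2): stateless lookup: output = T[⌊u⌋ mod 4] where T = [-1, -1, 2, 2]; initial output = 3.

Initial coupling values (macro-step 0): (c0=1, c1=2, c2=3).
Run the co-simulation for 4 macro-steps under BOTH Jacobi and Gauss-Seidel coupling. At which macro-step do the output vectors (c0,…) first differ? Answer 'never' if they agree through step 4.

[Jacobi] macro 1: S0 reads c0=1 → after 2×micro: -1; S1 reads c2=3 → after 3×micro: 5; S2 reads c1=2 → after 1×micro: 2 ⇒ (c0=-1, c1=5, c2=2)
[Jacobi] macro 2: S0 reads c0=-1 → after 2×micro: 1; S1 reads c2=2 → after 3×micro: -2; S2 reads c1=5 → after 1×micro: -1 ⇒ (c0=1, c1=-2, c2=-1)
[Jacobi] macro 3: S0 reads c0=1 → after 2×micro: -1; S1 reads c2=-1 → after 3×micro: 3; S2 reads c1=-2 → after 1×micro: 2 ⇒ (c0=-1, c1=3, c2=2)
[Jacobi] macro 4: S0 reads c0=-1 → after 2×micro: 1; S1 reads c2=2 → after 3×micro: -2; S2 reads c1=3 → after 1×micro: 2 ⇒ (c0=1, c1=-2, c2=2)
[Gauss-Seidel] macro 1: S0 reads c0=1 → after 2×micro: -1; S1 reads c2=3 → after 3×micro: 5; S2 reads c1=5 → after 1×micro: -1 ⇒ (c0=-1, c1=5, c2=-1)
[Gauss-Seidel] macro 2: S0 reads c0=-1 → after 2×micro: 1; S1 reads c2=-1 → after 3×micro: 3; S2 reads c1=3 → after 1×micro: 2 ⇒ (c0=1, c1=3, c2=2)
[Gauss-Seidel] macro 3: S0 reads c0=1 → after 2×micro: -1; S1 reads c2=2 → after 3×micro: -2; S2 reads c1=-2 → after 1×micro: 2 ⇒ (c0=-1, c1=-2, c2=2)
[Gauss-Seidel] macro 4: S0 reads c0=-1 → after 2×micro: 1; S1 reads c2=2 → after 3×micro: -2; S2 reads c1=-2 → after 1×micro: 2 ⇒ (c0=1, c1=-2, c2=2)

first divergence at macro-step: 1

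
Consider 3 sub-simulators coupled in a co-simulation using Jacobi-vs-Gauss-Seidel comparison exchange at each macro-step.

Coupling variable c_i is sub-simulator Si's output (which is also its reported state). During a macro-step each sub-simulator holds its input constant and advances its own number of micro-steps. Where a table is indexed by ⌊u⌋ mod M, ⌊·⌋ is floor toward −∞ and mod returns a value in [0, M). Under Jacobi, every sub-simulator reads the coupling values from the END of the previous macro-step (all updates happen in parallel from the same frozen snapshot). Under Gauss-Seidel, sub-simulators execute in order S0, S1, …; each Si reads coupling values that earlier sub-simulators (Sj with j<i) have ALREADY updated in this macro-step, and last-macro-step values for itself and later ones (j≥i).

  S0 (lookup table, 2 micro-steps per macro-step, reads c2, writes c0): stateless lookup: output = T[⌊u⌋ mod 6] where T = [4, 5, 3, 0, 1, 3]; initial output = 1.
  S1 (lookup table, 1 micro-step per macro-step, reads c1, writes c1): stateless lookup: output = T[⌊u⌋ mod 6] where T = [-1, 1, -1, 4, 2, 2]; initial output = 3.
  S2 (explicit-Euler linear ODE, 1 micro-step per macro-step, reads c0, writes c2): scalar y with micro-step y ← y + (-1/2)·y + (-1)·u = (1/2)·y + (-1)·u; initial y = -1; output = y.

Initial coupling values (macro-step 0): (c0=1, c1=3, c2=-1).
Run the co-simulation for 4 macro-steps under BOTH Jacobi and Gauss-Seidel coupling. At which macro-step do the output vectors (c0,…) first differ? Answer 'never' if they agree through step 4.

first divergence at macro-step: 1

[Jacobi] macro 1: S0 reads c2=-1 → after 2×micro: 3; S1 reads c1=3 → after 1×micro: 4; S2 reads c0=1 → after 1×micro: -3/2 ⇒ (c0=3, c1=4, c2=-3/2)
[Jacobi] macro 2: S0 reads c2=-3/2 → after 2×micro: 1; S1 reads c1=4 → after 1×micro: 2; S2 reads c0=3 → after 1×micro: -15/4 ⇒ (c0=1, c1=2, c2=-15/4)
[Jacobi] macro 3: S0 reads c2=-15/4 → after 2×micro: 3; S1 reads c1=2 → after 1×micro: -1; S2 reads c0=1 → after 1×micro: -23/8 ⇒ (c0=3, c1=-1, c2=-23/8)
[Jacobi] macro 4: S0 reads c2=-23/8 → after 2×micro: 0; S1 reads c1=-1 → after 1×micro: 2; S2 reads c0=3 → after 1×micro: -71/16 ⇒ (c0=0, c1=2, c2=-71/16)
[Gauss-Seidel] macro 1: S0 reads c2=-1 → after 2×micro: 3; S1 reads c1=3 → after 1×micro: 4; S2 reads c0=3 → after 1×micro: -7/2 ⇒ (c0=3, c1=4, c2=-7/2)
[Gauss-Seidel] macro 2: S0 reads c2=-7/2 → after 2×micro: 3; S1 reads c1=4 → after 1×micro: 2; S2 reads c0=3 → after 1×micro: -19/4 ⇒ (c0=3, c1=2, c2=-19/4)
[Gauss-Seidel] macro 3: S0 reads c2=-19/4 → after 2×micro: 5; S1 reads c1=2 → after 1×micro: -1; S2 reads c0=5 → after 1×micro: -59/8 ⇒ (c0=5, c1=-1, c2=-59/8)
[Gauss-Seidel] macro 4: S0 reads c2=-59/8 → after 2×micro: 1; S1 reads c1=-1 → after 1×micro: 2; S2 reads c0=1 → after 1×micro: -75/16 ⇒ (c0=1, c1=2, c2=-75/16)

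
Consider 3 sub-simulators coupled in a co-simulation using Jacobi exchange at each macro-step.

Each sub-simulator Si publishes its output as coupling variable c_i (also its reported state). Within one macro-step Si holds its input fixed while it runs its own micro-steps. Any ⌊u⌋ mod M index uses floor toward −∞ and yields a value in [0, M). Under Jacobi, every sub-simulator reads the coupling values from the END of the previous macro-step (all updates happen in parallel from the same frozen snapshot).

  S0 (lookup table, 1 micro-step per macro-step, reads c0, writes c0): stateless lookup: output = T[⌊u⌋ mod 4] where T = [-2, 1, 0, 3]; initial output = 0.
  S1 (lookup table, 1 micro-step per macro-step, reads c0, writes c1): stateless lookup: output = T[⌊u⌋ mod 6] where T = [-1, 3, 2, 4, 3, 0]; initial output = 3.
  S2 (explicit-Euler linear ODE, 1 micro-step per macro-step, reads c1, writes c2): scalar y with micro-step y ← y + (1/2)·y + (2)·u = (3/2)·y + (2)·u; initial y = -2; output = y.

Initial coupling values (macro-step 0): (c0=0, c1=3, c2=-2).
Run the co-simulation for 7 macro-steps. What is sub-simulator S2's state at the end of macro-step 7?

macro 1: S0 reads c0=0 → after 1×micro: -2; S1 reads c0=0 → after 1×micro: -1; S2 reads c1=3 → after 1×micro: 3 ⇒ (c0=-2, c1=-1, c2=3)
macro 2: S0 reads c0=-2 → after 1×micro: 0; S1 reads c0=-2 → after 1×micro: 3; S2 reads c1=-1 → after 1×micro: 5/2 ⇒ (c0=0, c1=3, c2=5/2)
macro 3: S0 reads c0=0 → after 1×micro: -2; S1 reads c0=0 → after 1×micro: -1; S2 reads c1=3 → after 1×micro: 39/4 ⇒ (c0=-2, c1=-1, c2=39/4)
macro 4: S0 reads c0=-2 → after 1×micro: 0; S1 reads c0=-2 → after 1×micro: 3; S2 reads c1=-1 → after 1×micro: 101/8 ⇒ (c0=0, c1=3, c2=101/8)
macro 5: S0 reads c0=0 → after 1×micro: -2; S1 reads c0=0 → after 1×micro: -1; S2 reads c1=3 → after 1×micro: 399/16 ⇒ (c0=-2, c1=-1, c2=399/16)
macro 6: S0 reads c0=-2 → after 1×micro: 0; S1 reads c0=-2 → after 1×micro: 3; S2 reads c1=-1 → after 1×micro: 1133/32 ⇒ (c0=0, c1=3, c2=1133/32)
macro 7: S0 reads c0=0 → after 1×micro: -2; S1 reads c0=0 → after 1×micro: -1; S2 reads c1=3 → after 1×micro: 3783/64 ⇒ (c0=-2, c1=-1, c2=3783/64)

S2 state at macro-step 7 = 3783/64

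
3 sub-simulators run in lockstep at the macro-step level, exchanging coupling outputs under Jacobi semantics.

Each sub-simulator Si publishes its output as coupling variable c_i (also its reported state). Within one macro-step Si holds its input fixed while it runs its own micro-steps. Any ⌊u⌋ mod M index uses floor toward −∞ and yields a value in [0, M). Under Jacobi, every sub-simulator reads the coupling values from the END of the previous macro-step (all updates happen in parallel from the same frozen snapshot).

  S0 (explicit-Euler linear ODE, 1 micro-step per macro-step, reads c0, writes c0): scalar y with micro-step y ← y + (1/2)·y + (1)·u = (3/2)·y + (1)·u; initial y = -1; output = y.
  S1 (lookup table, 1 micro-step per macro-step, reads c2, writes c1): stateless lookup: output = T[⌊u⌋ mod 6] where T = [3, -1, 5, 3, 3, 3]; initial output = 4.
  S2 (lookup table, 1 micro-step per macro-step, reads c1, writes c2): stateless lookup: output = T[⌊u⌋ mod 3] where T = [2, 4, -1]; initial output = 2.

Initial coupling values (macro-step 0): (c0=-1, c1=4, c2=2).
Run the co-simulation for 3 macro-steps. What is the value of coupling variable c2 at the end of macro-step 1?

macro 1: S0 reads c0=-1 → after 1×micro: -5/2; S1 reads c2=2 → after 1×micro: 5; S2 reads c1=4 → after 1×micro: 4 ⇒ (c0=-5/2, c1=5, c2=4)
macro 2: S0 reads c0=-5/2 → after 1×micro: -25/4; S1 reads c2=4 → after 1×micro: 3; S2 reads c1=5 → after 1×micro: -1 ⇒ (c0=-25/4, c1=3, c2=-1)
macro 3: S0 reads c0=-25/4 → after 1×micro: -125/8; S1 reads c2=-1 → after 1×micro: 3; S2 reads c1=3 → after 1×micro: 2 ⇒ (c0=-125/8, c1=3, c2=2)

c2 at macro-step 1 = 4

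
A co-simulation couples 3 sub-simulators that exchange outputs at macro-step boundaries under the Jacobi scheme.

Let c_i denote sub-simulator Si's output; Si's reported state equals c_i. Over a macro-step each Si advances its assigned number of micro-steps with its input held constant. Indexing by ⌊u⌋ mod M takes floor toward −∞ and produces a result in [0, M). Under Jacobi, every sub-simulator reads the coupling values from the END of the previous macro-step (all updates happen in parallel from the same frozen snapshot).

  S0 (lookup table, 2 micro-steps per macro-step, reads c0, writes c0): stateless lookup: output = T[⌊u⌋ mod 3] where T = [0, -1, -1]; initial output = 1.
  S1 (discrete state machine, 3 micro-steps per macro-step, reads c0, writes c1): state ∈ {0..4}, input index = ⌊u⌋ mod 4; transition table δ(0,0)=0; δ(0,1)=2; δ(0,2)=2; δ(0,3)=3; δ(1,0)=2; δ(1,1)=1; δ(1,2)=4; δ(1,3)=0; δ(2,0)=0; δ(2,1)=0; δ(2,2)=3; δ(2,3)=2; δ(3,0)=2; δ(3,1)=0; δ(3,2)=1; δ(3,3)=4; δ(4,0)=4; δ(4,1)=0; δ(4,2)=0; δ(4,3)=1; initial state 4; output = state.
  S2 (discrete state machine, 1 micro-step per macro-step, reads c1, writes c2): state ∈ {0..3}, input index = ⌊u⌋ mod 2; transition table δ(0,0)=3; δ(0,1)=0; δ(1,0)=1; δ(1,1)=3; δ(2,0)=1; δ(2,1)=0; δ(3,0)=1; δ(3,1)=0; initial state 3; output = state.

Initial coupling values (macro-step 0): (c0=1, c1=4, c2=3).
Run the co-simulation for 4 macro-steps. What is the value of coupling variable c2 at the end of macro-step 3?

c2 at macro-step 3 = 3

macro 1: S0 reads c0=1 → after 2×micro: -1; S1 reads c0=1 → after 3×micro: 0; S2 reads c1=4 → after 1×micro: 1 ⇒ (c0=-1, c1=0, c2=1)
macro 2: S0 reads c0=-1 → after 2×micro: -1; S1 reads c0=-1 → after 3×micro: 1; S2 reads c1=0 → after 1×micro: 1 ⇒ (c0=-1, c1=1, c2=1)
macro 3: S0 reads c0=-1 → after 2×micro: -1; S1 reads c0=-1 → after 3×micro: 4; S2 reads c1=1 → after 1×micro: 3 ⇒ (c0=-1, c1=4, c2=3)
macro 4: S0 reads c0=-1 → after 2×micro: -1; S1 reads c0=-1 → after 3×micro: 3; S2 reads c1=4 → after 1×micro: 1 ⇒ (c0=-1, c1=3, c2=1)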